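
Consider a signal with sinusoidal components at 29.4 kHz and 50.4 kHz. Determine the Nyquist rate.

100.8 kHz

Highest-frequency component: 50.4 kHz.
Nyquist rate = 2 × 50.4 kHz = 100.8 kHz.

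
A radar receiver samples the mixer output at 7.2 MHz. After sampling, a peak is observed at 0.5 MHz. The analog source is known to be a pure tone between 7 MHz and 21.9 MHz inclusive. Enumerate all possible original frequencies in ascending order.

Frequencies that alias to 0.5 MHz are k·fs ± 0.5 MHz for integer k ≥ 0.
k=0: 0.5 MHz.
k=1: 6.7 MHz, 7.7 MHz.
k=2: 13.9 MHz, 14.9 MHz.
k=3: 21.1 MHz, 22.1 MHz.
k=4: 28.3 MHz, 29.3 MHz.
Within [7 MHz, 21.9 MHz]: 7.7 MHz, 13.9 MHz, 14.9 MHz, 21.1 MHz.

7.7 MHz, 13.9 MHz, 14.9 MHz, 21.1 MHz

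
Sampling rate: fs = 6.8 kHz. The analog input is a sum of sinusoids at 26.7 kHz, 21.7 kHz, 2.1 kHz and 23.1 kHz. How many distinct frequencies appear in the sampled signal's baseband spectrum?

fs/2 = 3.4 kHz.
26.7 kHz mod fs = 6.3 kHz.
6.3 kHz > fs/2 = 3.4 kHz, folds to fs − 6.3 kHz = 0.5 kHz.
21.7 kHz mod fs = 1.3 kHz.
1.3 kHz ≤ fs/2 = 3.4 kHz, appears at 1.3 kHz.
2.1 kHz ≤ fs/2 = 3.4 kHz, passes unchanged.
23.1 kHz mod fs = 2.7 kHz.
2.7 kHz ≤ fs/2 = 3.4 kHz, appears at 2.7 kHz.
Distinct values: {0.5 kHz, 1.3 kHz, 2.1 kHz, 2.7 kHz} → 4.

4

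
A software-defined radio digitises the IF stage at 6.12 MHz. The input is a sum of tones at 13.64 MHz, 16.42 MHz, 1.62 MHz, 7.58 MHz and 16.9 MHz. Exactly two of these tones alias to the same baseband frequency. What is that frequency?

1.46 MHz

fs/2 = 3.06 MHz.
13.64 MHz mod fs = 1.4 MHz.
1.4 MHz ≤ fs/2 = 3.06 MHz, appears at 1.4 MHz.
16.42 MHz mod fs = 4.18 MHz.
4.18 MHz > fs/2 = 3.06 MHz, folds to fs − 4.18 MHz = 1.94 MHz.
1.62 MHz ≤ fs/2 = 3.06 MHz, passes unchanged.
7.58 MHz mod fs = 1.46 MHz.
1.46 MHz ≤ fs/2 = 3.06 MHz, appears at 1.46 MHz.
16.9 MHz mod fs = 4.66 MHz.
4.66 MHz > fs/2 = 3.06 MHz, folds to fs − 4.66 MHz = 1.46 MHz.
7.58 MHz and 16.9 MHz both map to 1.46 MHz.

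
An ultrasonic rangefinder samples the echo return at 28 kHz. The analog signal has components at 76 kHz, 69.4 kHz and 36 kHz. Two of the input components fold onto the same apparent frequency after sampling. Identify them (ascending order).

36 kHz, 76 kHz

fs/2 = 14 kHz.
76 kHz mod fs = 20 kHz.
20 kHz > fs/2 = 14 kHz, folds to fs − 20 kHz = 8 kHz.
69.4 kHz mod fs = 13.4 kHz.
13.4 kHz ≤ fs/2 = 14 kHz, appears at 13.4 kHz.
36 kHz mod fs = 8 kHz.
8 kHz ≤ fs/2 = 14 kHz, appears at 8 kHz.
36 kHz and 76 kHz both map to 8 kHz.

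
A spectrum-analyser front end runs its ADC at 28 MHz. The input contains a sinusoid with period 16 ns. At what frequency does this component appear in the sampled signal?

T = 16 ns → f = 1/T = 62.5 MHz.
62.5 MHz mod fs = 6.5 MHz.
6.5 MHz ≤ fs/2 = 14 MHz, appears at 6.5 MHz.

6.5 MHz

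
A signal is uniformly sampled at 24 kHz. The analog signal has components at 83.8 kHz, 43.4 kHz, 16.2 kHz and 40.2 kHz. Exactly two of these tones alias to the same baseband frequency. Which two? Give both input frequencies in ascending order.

16.2 kHz, 40.2 kHz

fs/2 = 12 kHz.
83.8 kHz mod fs = 11.8 kHz.
11.8 kHz ≤ fs/2 = 12 kHz, appears at 11.8 kHz.
43.4 kHz mod fs = 19.4 kHz.
19.4 kHz > fs/2 = 12 kHz, folds to fs − 19.4 kHz = 4.6 kHz.
16.2 kHz > fs/2 = 12 kHz, folds to fs − 16.2 kHz = 7.8 kHz.
40.2 kHz mod fs = 16.2 kHz.
16.2 kHz > fs/2 = 12 kHz, folds to fs − 16.2 kHz = 7.8 kHz.
16.2 kHz and 40.2 kHz both map to 7.8 kHz.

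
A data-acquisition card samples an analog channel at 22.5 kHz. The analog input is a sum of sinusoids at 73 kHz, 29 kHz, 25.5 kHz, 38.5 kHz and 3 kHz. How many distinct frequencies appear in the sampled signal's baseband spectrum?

fs/2 = 11.25 kHz.
73 kHz mod fs = 5.5 kHz.
5.5 kHz ≤ fs/2 = 11.25 kHz, appears at 5.5 kHz.
29 kHz mod fs = 6.5 kHz.
6.5 kHz ≤ fs/2 = 11.25 kHz, appears at 6.5 kHz.
25.5 kHz mod fs = 3 kHz.
3 kHz ≤ fs/2 = 11.25 kHz, appears at 3 kHz.
38.5 kHz mod fs = 16 kHz.
16 kHz > fs/2 = 11.25 kHz, folds to fs − 16 kHz = 6.5 kHz.
3 kHz ≤ fs/2 = 11.25 kHz, passes unchanged.
Distinct values: {3 kHz, 5.5 kHz, 6.5 kHz} → 3.

3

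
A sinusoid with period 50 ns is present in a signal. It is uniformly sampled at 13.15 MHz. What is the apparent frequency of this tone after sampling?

6.3 MHz

T = 50 ns → f = 1/T = 20 MHz.
20 MHz mod fs = 6.85 MHz.
6.85 MHz > fs/2 = 6.575 MHz, folds to fs − 6.85 MHz = 6.3 MHz.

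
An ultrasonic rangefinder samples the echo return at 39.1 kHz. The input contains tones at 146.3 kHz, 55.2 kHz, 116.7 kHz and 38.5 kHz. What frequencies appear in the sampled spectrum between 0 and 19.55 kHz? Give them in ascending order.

fs/2 = 19.55 kHz.
146.3 kHz mod fs = 29 kHz.
29 kHz > fs/2 = 19.55 kHz, folds to fs − 29 kHz = 10.1 kHz.
55.2 kHz mod fs = 16.1 kHz.
16.1 kHz ≤ fs/2 = 19.55 kHz, appears at 16.1 kHz.
116.7 kHz mod fs = 38.5 kHz.
38.5 kHz > fs/2 = 19.55 kHz, folds to fs − 38.5 kHz = 0.6 kHz.
38.5 kHz > fs/2 = 19.55 kHz, folds to fs − 38.5 kHz = 0.6 kHz.
Distinct values: {0.6 kHz, 10.1 kHz, 16.1 kHz}.

0.6 kHz, 10.1 kHz, 16.1 kHz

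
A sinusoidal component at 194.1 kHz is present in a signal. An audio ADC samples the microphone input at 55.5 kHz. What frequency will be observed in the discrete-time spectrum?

194.1 kHz mod fs = 27.6 kHz.
27.6 kHz ≤ fs/2 = 27.75 kHz, appears at 27.6 kHz.

27.6 kHz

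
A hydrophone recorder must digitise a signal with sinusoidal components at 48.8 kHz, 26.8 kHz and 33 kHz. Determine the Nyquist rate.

97.6 kHz

Highest-frequency component: 48.8 kHz.
Nyquist rate = 2 × 48.8 kHz = 97.6 kHz.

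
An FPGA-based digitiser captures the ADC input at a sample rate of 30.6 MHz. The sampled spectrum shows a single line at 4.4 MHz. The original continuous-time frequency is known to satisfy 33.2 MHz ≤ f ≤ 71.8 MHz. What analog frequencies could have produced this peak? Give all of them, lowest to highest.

Frequencies that alias to 4.4 MHz are k·fs ± 4.4 MHz for integer k ≥ 0.
k=0: 4.4 MHz.
k=1: 26.2 MHz, 35 MHz.
k=2: 56.8 MHz, 65.6 MHz.
k=3: 87.4 MHz, 96.2 MHz.
Within [33.2 MHz, 71.8 MHz]: 35 MHz, 56.8 MHz, 65.6 MHz.

35 MHz, 56.8 MHz, 65.6 MHz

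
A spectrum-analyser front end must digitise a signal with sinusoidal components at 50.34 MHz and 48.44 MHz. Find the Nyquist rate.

100.68 MHz

Highest-frequency component: 50.34 MHz.
Nyquist rate = 2 × 50.34 MHz = 100.68 MHz.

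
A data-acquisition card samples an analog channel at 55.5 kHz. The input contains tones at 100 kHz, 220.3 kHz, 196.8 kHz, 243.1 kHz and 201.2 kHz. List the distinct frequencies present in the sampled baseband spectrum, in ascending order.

fs/2 = 27.75 kHz.
100 kHz mod fs = 44.5 kHz.
44.5 kHz > fs/2 = 27.75 kHz, folds to fs − 44.5 kHz = 11 kHz.
220.3 kHz mod fs = 53.8 kHz.
53.8 kHz > fs/2 = 27.75 kHz, folds to fs − 53.8 kHz = 1.7 kHz.
196.8 kHz mod fs = 30.3 kHz.
30.3 kHz > fs/2 = 27.75 kHz, folds to fs − 30.3 kHz = 25.2 kHz.
243.1 kHz mod fs = 21.1 kHz.
21.1 kHz ≤ fs/2 = 27.75 kHz, appears at 21.1 kHz.
201.2 kHz mod fs = 34.7 kHz.
34.7 kHz > fs/2 = 27.75 kHz, folds to fs − 34.7 kHz = 20.8 kHz.
Distinct values: {1.7 kHz, 11 kHz, 20.8 kHz, 21.1 kHz, 25.2 kHz}.

1.7 kHz, 11 kHz, 20.8 kHz, 21.1 kHz, 25.2 kHz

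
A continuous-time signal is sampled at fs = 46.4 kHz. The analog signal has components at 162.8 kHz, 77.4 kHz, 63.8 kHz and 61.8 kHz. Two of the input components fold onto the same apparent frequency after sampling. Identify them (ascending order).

61.8 kHz, 77.4 kHz

fs/2 = 23.2 kHz.
162.8 kHz mod fs = 23.6 kHz.
23.6 kHz > fs/2 = 23.2 kHz, folds to fs − 23.6 kHz = 22.8 kHz.
77.4 kHz mod fs = 31 kHz.
31 kHz > fs/2 = 23.2 kHz, folds to fs − 31 kHz = 15.4 kHz.
63.8 kHz mod fs = 17.4 kHz.
17.4 kHz ≤ fs/2 = 23.2 kHz, appears at 17.4 kHz.
61.8 kHz mod fs = 15.4 kHz.
15.4 kHz ≤ fs/2 = 23.2 kHz, appears at 15.4 kHz.
61.8 kHz and 77.4 kHz both map to 15.4 kHz.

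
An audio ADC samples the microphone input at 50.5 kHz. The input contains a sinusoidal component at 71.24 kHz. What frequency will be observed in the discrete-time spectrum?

71.24 kHz mod fs = 20.74 kHz.
20.74 kHz ≤ fs/2 = 25.25 kHz, appears at 20.74 kHz.

20.74 kHz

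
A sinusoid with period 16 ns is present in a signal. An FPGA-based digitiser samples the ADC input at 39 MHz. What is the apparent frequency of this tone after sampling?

T = 16 ns → f = 1/T = 62.5 MHz.
62.5 MHz mod fs = 23.5 MHz.
23.5 MHz > fs/2 = 19.5 MHz, folds to fs − 23.5 MHz = 15.5 MHz.

15.5 MHz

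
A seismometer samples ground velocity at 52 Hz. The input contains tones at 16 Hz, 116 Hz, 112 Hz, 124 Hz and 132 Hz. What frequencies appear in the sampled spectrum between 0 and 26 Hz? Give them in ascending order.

fs/2 = 26 Hz.
16 Hz ≤ fs/2 = 26 Hz, passes unchanged.
116 Hz mod fs = 12 Hz.
12 Hz ≤ fs/2 = 26 Hz, appears at 12 Hz.
112 Hz mod fs = 8 Hz.
8 Hz ≤ fs/2 = 26 Hz, appears at 8 Hz.
124 Hz mod fs = 20 Hz.
20 Hz ≤ fs/2 = 26 Hz, appears at 20 Hz.
132 Hz mod fs = 28 Hz.
28 Hz > fs/2 = 26 Hz, folds to fs − 28 Hz = 24 Hz.
Distinct values: {8 Hz, 12 Hz, 16 Hz, 20 Hz, 24 Hz}.

8 Hz, 12 Hz, 16 Hz, 20 Hz, 24 Hz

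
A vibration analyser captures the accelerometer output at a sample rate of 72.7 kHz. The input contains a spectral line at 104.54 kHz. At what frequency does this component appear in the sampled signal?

31.84 kHz

104.54 kHz mod fs = 31.84 kHz.
31.84 kHz ≤ fs/2 = 36.35 kHz, appears at 31.84 kHz.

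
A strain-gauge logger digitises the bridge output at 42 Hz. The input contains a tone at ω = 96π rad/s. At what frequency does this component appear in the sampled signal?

ω = 96π rad/s → f = ω/(2π) = 48 Hz.
48 Hz mod fs = 6 Hz.
6 Hz ≤ fs/2 = 21 Hz, appears at 6 Hz.

6 Hz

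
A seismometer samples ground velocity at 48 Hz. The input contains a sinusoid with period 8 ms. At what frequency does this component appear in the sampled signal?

T = 8 ms → f = 1/T = 125 Hz.
125 Hz mod fs = 29 Hz.
29 Hz > fs/2 = 24 Hz, folds to fs − 29 Hz = 19 Hz.

19 Hz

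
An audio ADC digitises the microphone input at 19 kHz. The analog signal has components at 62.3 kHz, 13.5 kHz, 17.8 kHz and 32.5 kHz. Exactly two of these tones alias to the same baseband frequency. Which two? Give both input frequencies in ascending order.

13.5 kHz, 32.5 kHz

fs/2 = 9.5 kHz.
62.3 kHz mod fs = 5.3 kHz.
5.3 kHz ≤ fs/2 = 9.5 kHz, appears at 5.3 kHz.
13.5 kHz > fs/2 = 9.5 kHz, folds to fs − 13.5 kHz = 5.5 kHz.
17.8 kHz > fs/2 = 9.5 kHz, folds to fs − 17.8 kHz = 1.2 kHz.
32.5 kHz mod fs = 13.5 kHz.
13.5 kHz > fs/2 = 9.5 kHz, folds to fs − 13.5 kHz = 5.5 kHz.
13.5 kHz and 32.5 kHz both map to 5.5 kHz.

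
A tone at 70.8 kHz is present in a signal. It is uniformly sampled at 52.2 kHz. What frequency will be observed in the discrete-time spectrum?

18.6 kHz

70.8 kHz mod fs = 18.6 kHz.
18.6 kHz ≤ fs/2 = 26.1 kHz, appears at 18.6 kHz.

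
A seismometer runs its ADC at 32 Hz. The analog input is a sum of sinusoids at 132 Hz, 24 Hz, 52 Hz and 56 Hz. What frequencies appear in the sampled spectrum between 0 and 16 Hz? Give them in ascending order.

fs/2 = 16 Hz.
132 Hz mod fs = 4 Hz.
4 Hz ≤ fs/2 = 16 Hz, appears at 4 Hz.
24 Hz > fs/2 = 16 Hz, folds to fs − 24 Hz = 8 Hz.
52 Hz mod fs = 20 Hz.
20 Hz > fs/2 = 16 Hz, folds to fs − 20 Hz = 12 Hz.
56 Hz mod fs = 24 Hz.
24 Hz > fs/2 = 16 Hz, folds to fs − 24 Hz = 8 Hz.
Distinct values: {4 Hz, 8 Hz, 12 Hz}.

4 Hz, 8 Hz, 12 Hz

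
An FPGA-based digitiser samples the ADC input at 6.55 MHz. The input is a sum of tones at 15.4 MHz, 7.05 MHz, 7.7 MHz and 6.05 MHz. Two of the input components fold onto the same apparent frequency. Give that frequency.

fs/2 = 3.275 MHz.
15.4 MHz mod fs = 2.3 MHz.
2.3 MHz ≤ fs/2 = 3.275 MHz, appears at 2.3 MHz.
7.05 MHz mod fs = 0.5 MHz.
0.5 MHz ≤ fs/2 = 3.275 MHz, appears at 0.5 MHz.
7.7 MHz mod fs = 1.15 MHz.
1.15 MHz ≤ fs/2 = 3.275 MHz, appears at 1.15 MHz.
6.05 MHz > fs/2 = 3.275 MHz, folds to fs − 6.05 MHz = 0.5 MHz.
6.05 MHz and 7.05 MHz both map to 0.5 MHz.

0.5 MHz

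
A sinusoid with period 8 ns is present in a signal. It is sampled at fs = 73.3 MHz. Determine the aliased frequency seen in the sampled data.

21.6 MHz

T = 8 ns → f = 1/T = 125 MHz.
125 MHz mod fs = 51.7 MHz.
51.7 MHz > fs/2 = 36.65 MHz, folds to fs − 51.7 MHz = 21.6 MHz.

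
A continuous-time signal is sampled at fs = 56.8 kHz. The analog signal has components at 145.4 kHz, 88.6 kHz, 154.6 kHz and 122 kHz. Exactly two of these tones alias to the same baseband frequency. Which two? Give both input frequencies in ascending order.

fs/2 = 28.4 kHz.
145.4 kHz mod fs = 31.8 kHz.
31.8 kHz > fs/2 = 28.4 kHz, folds to fs − 31.8 kHz = 25 kHz.
88.6 kHz mod fs = 31.8 kHz.
31.8 kHz > fs/2 = 28.4 kHz, folds to fs − 31.8 kHz = 25 kHz.
154.6 kHz mod fs = 41 kHz.
41 kHz > fs/2 = 28.4 kHz, folds to fs − 41 kHz = 15.8 kHz.
122 kHz mod fs = 8.4 kHz.
8.4 kHz ≤ fs/2 = 28.4 kHz, appears at 8.4 kHz.
88.6 kHz and 145.4 kHz both map to 25 kHz.

88.6 kHz, 145.4 kHz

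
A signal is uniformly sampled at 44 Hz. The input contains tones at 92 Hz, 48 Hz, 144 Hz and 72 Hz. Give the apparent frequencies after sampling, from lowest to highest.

4 Hz, 12 Hz, 16 Hz

fs/2 = 22 Hz.
92 Hz mod fs = 4 Hz.
4 Hz ≤ fs/2 = 22 Hz, appears at 4 Hz.
48 Hz mod fs = 4 Hz.
4 Hz ≤ fs/2 = 22 Hz, appears at 4 Hz.
144 Hz mod fs = 12 Hz.
12 Hz ≤ fs/2 = 22 Hz, appears at 12 Hz.
72 Hz mod fs = 28 Hz.
28 Hz > fs/2 = 22 Hz, folds to fs − 28 Hz = 16 Hz.
Distinct values: {4 Hz, 12 Hz, 16 Hz}.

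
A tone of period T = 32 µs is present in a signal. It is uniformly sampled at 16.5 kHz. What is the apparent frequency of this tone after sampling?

T = 32 µs → f = 1/T = 31.25 kHz.
31.25 kHz mod fs = 14.75 kHz.
14.75 kHz > fs/2 = 8.25 kHz, folds to fs − 14.75 kHz = 1.75 kHz.

1.75 kHz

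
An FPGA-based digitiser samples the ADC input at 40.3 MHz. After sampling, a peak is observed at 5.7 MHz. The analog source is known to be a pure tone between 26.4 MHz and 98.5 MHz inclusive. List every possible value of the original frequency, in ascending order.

Frequencies that alias to 5.7 MHz are k·fs ± 5.7 MHz for integer k ≥ 0.
k=0: 5.7 MHz.
k=1: 34.6 MHz, 46 MHz.
k=2: 74.9 MHz, 86.3 MHz.
k=3: 115.2 MHz, 126.6 MHz.
Within [26.4 MHz, 98.5 MHz]: 34.6 MHz, 46 MHz, 74.9 MHz, 86.3 MHz.

34.6 MHz, 46 MHz, 74.9 MHz, 86.3 MHz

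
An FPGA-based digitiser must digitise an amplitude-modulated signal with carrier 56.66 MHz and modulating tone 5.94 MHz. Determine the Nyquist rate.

125.2 MHz

AM sidebands sit at fc ± fm = 50.72 MHz and 62.6 MHz.
Highest-frequency component: 62.6 MHz.
Nyquist rate = 2 × 62.6 MHz = 125.2 MHz.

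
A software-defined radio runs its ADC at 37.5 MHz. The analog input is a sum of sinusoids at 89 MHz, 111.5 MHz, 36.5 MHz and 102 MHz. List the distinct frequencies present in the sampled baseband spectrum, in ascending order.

fs/2 = 18.75 MHz.
89 MHz mod fs = 14 MHz.
14 MHz ≤ fs/2 = 18.75 MHz, appears at 14 MHz.
111.5 MHz mod fs = 36.5 MHz.
36.5 MHz > fs/2 = 18.75 MHz, folds to fs − 36.5 MHz = 1 MHz.
36.5 MHz > fs/2 = 18.75 MHz, folds to fs − 36.5 MHz = 1 MHz.
102 MHz mod fs = 27 MHz.
27 MHz > fs/2 = 18.75 MHz, folds to fs − 27 MHz = 10.5 MHz.
Distinct values: {1 MHz, 10.5 MHz, 14 MHz}.

1 MHz, 10.5 MHz, 14 MHz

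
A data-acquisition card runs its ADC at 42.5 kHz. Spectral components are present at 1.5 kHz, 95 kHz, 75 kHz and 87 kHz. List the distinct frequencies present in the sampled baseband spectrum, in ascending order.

fs/2 = 21.25 kHz.
1.5 kHz ≤ fs/2 = 21.25 kHz, passes unchanged.
95 kHz mod fs = 10 kHz.
10 kHz ≤ fs/2 = 21.25 kHz, appears at 10 kHz.
75 kHz mod fs = 32.5 kHz.
32.5 kHz > fs/2 = 21.25 kHz, folds to fs − 32.5 kHz = 10 kHz.
87 kHz mod fs = 2 kHz.
2 kHz ≤ fs/2 = 21.25 kHz, appears at 2 kHz.
Distinct values: {1.5 kHz, 2 kHz, 10 kHz}.

1.5 kHz, 2 kHz, 10 kHz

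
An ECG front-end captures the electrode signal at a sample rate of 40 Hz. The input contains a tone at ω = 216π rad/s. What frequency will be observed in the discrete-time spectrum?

12 Hz

ω = 216π rad/s → f = ω/(2π) = 108 Hz.
108 Hz mod fs = 28 Hz.
28 Hz > fs/2 = 20 Hz, folds to fs − 28 Hz = 12 Hz.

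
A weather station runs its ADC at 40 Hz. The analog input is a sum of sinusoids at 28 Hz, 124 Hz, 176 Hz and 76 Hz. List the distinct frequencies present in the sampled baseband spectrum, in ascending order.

fs/2 = 20 Hz.
28 Hz > fs/2 = 20 Hz, folds to fs − 28 Hz = 12 Hz.
124 Hz mod fs = 4 Hz.
4 Hz ≤ fs/2 = 20 Hz, appears at 4 Hz.
176 Hz mod fs = 16 Hz.
16 Hz ≤ fs/2 = 20 Hz, appears at 16 Hz.
76 Hz mod fs = 36 Hz.
36 Hz > fs/2 = 20 Hz, folds to fs − 36 Hz = 4 Hz.
Distinct values: {4 Hz, 12 Hz, 16 Hz}.

4 Hz, 12 Hz, 16 Hz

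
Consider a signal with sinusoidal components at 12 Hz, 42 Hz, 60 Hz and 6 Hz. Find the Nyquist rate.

Highest-frequency component: 60 Hz.
Nyquist rate = 2 × 60 Hz = 120 Hz.

120 Hz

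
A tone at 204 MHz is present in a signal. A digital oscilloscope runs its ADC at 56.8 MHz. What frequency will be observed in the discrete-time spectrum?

204 MHz mod fs = 33.6 MHz.
33.6 MHz > fs/2 = 28.4 MHz, folds to fs − 33.6 MHz = 23.2 MHz.

23.2 MHz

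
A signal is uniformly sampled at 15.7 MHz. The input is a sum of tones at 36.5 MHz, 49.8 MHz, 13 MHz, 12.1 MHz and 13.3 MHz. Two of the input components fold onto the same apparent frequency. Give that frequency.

fs/2 = 7.85 MHz.
36.5 MHz mod fs = 5.1 MHz.
5.1 MHz ≤ fs/2 = 7.85 MHz, appears at 5.1 MHz.
49.8 MHz mod fs = 2.7 MHz.
2.7 MHz ≤ fs/2 = 7.85 MHz, appears at 2.7 MHz.
13 MHz > fs/2 = 7.85 MHz, folds to fs − 13 MHz = 2.7 MHz.
12.1 MHz > fs/2 = 7.85 MHz, folds to fs − 12.1 MHz = 3.6 MHz.
13.3 MHz > fs/2 = 7.85 MHz, folds to fs − 13.3 MHz = 2.4 MHz.
13 MHz and 49.8 MHz both map to 2.7 MHz.

2.7 MHz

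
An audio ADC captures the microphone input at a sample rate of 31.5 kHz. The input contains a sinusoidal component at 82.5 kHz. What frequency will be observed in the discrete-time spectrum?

82.5 kHz mod fs = 19.5 kHz.
19.5 kHz > fs/2 = 15.75 kHz, folds to fs − 19.5 kHz = 12 kHz.

12 kHz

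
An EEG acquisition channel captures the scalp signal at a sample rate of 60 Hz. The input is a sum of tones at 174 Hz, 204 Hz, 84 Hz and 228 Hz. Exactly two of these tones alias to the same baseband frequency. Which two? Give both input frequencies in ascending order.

fs/2 = 30 Hz.
174 Hz mod fs = 54 Hz.
54 Hz > fs/2 = 30 Hz, folds to fs − 54 Hz = 6 Hz.
204 Hz mod fs = 24 Hz.
24 Hz ≤ fs/2 = 30 Hz, appears at 24 Hz.
84 Hz mod fs = 24 Hz.
24 Hz ≤ fs/2 = 30 Hz, appears at 24 Hz.
228 Hz mod fs = 48 Hz.
48 Hz > fs/2 = 30 Hz, folds to fs − 48 Hz = 12 Hz.
84 Hz and 204 Hz both map to 24 Hz.

84 Hz, 204 Hz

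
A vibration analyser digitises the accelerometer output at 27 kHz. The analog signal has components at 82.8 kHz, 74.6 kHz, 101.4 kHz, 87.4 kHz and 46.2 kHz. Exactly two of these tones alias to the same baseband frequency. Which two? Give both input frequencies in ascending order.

fs/2 = 13.5 kHz.
82.8 kHz mod fs = 1.8 kHz.
1.8 kHz ≤ fs/2 = 13.5 kHz, appears at 1.8 kHz.
74.6 kHz mod fs = 20.6 kHz.
20.6 kHz > fs/2 = 13.5 kHz, folds to fs − 20.6 kHz = 6.4 kHz.
101.4 kHz mod fs = 20.4 kHz.
20.4 kHz > fs/2 = 13.5 kHz, folds to fs − 20.4 kHz = 6.6 kHz.
87.4 kHz mod fs = 6.4 kHz.
6.4 kHz ≤ fs/2 = 13.5 kHz, appears at 6.4 kHz.
46.2 kHz mod fs = 19.2 kHz.
19.2 kHz > fs/2 = 13.5 kHz, folds to fs − 19.2 kHz = 7.8 kHz.
74.6 kHz and 87.4 kHz both map to 6.4 kHz.

74.6 kHz, 87.4 kHz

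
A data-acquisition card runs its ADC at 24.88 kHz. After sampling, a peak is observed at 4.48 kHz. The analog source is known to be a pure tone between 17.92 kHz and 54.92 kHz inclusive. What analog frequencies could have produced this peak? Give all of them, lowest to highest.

20.4 kHz, 29.36 kHz, 45.28 kHz, 54.24 kHz

Frequencies that alias to 4.48 kHz are k·fs ± 4.48 kHz for integer k ≥ 0.
k=0: 4.48 kHz.
k=1: 20.4 kHz, 29.36 kHz.
k=2: 45.28 kHz, 54.24 kHz.
k=3: 70.16 kHz, 79.12 kHz.
Within [17.92 kHz, 54.92 kHz]: 20.4 kHz, 29.36 kHz, 45.28 kHz, 54.24 kHz.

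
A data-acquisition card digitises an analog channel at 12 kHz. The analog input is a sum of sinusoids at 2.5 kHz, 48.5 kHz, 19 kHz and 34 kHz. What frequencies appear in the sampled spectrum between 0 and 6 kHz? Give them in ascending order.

0.5 kHz, 2 kHz, 2.5 kHz, 5 kHz

fs/2 = 6 kHz.
2.5 kHz ≤ fs/2 = 6 kHz, passes unchanged.
48.5 kHz mod fs = 0.5 kHz.
0.5 kHz ≤ fs/2 = 6 kHz, appears at 0.5 kHz.
19 kHz mod fs = 7 kHz.
7 kHz > fs/2 = 6 kHz, folds to fs − 7 kHz = 5 kHz.
34 kHz mod fs = 10 kHz.
10 kHz > fs/2 = 6 kHz, folds to fs − 10 kHz = 2 kHz.
Distinct values: {0.5 kHz, 2 kHz, 2.5 kHz, 5 kHz}.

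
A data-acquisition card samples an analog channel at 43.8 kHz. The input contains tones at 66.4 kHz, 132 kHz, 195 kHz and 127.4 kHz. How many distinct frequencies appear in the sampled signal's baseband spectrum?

4

fs/2 = 21.9 kHz.
66.4 kHz mod fs = 22.6 kHz.
22.6 kHz > fs/2 = 21.9 kHz, folds to fs − 22.6 kHz = 21.2 kHz.
132 kHz mod fs = 0.6 kHz.
0.6 kHz ≤ fs/2 = 21.9 kHz, appears at 0.6 kHz.
195 kHz mod fs = 19.8 kHz.
19.8 kHz ≤ fs/2 = 21.9 kHz, appears at 19.8 kHz.
127.4 kHz mod fs = 39.8 kHz.
39.8 kHz > fs/2 = 21.9 kHz, folds to fs − 39.8 kHz = 4 kHz.
Distinct values: {0.6 kHz, 4 kHz, 19.8 kHz, 21.2 kHz} → 4.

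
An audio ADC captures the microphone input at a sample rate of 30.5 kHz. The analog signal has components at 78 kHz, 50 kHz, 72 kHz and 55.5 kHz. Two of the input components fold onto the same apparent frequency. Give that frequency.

11 kHz

fs/2 = 15.25 kHz.
78 kHz mod fs = 17 kHz.
17 kHz > fs/2 = 15.25 kHz, folds to fs − 17 kHz = 13.5 kHz.
50 kHz mod fs = 19.5 kHz.
19.5 kHz > fs/2 = 15.25 kHz, folds to fs − 19.5 kHz = 11 kHz.
72 kHz mod fs = 11 kHz.
11 kHz ≤ fs/2 = 15.25 kHz, appears at 11 kHz.
55.5 kHz mod fs = 25 kHz.
25 kHz > fs/2 = 15.25 kHz, folds to fs − 25 kHz = 5.5 kHz.
50 kHz and 72 kHz both map to 11 kHz.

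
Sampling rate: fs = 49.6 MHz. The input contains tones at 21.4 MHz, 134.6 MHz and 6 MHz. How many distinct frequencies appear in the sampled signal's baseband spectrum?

3

fs/2 = 24.8 MHz.
21.4 MHz ≤ fs/2 = 24.8 MHz, passes unchanged.
134.6 MHz mod fs = 35.4 MHz.
35.4 MHz > fs/2 = 24.8 MHz, folds to fs − 35.4 MHz = 14.2 MHz.
6 MHz ≤ fs/2 = 24.8 MHz, passes unchanged.
Distinct values: {6 MHz, 14.2 MHz, 21.4 MHz} → 3.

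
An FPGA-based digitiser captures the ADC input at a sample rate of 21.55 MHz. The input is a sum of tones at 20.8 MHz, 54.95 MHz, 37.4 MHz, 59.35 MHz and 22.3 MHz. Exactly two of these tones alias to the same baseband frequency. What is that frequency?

0.75 MHz

fs/2 = 10.775 MHz.
20.8 MHz > fs/2 = 10.775 MHz, folds to fs − 20.8 MHz = 0.75 MHz.
54.95 MHz mod fs = 11.85 MHz.
11.85 MHz > fs/2 = 10.775 MHz, folds to fs − 11.85 MHz = 9.7 MHz.
37.4 MHz mod fs = 15.85 MHz.
15.85 MHz > fs/2 = 10.775 MHz, folds to fs − 15.85 MHz = 5.7 MHz.
59.35 MHz mod fs = 16.25 MHz.
16.25 MHz > fs/2 = 10.775 MHz, folds to fs − 16.25 MHz = 5.3 MHz.
22.3 MHz mod fs = 0.75 MHz.
0.75 MHz ≤ fs/2 = 10.775 MHz, appears at 0.75 MHz.
20.8 MHz and 22.3 MHz both map to 0.75 MHz.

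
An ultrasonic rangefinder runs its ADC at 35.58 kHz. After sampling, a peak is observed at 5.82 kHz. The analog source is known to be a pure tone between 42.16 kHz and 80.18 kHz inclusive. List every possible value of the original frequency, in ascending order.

Frequencies that alias to 5.82 kHz are k·fs ± 5.82 kHz for integer k ≥ 0.
k=0: 5.82 kHz.
k=1: 29.76 kHz, 41.4 kHz.
k=2: 65.34 kHz, 76.98 kHz.
k=3: 100.92 kHz, 112.56 kHz.
Within [42.16 kHz, 80.18 kHz]: 65.34 kHz, 76.98 kHz.

65.34 kHz, 76.98 kHz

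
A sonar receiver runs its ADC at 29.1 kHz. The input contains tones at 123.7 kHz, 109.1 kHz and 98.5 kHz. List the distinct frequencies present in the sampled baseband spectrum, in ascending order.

fs/2 = 14.55 kHz.
123.7 kHz mod fs = 7.3 kHz.
7.3 kHz ≤ fs/2 = 14.55 kHz, appears at 7.3 kHz.
109.1 kHz mod fs = 21.8 kHz.
21.8 kHz > fs/2 = 14.55 kHz, folds to fs − 21.8 kHz = 7.3 kHz.
98.5 kHz mod fs = 11.2 kHz.
11.2 kHz ≤ fs/2 = 14.55 kHz, appears at 11.2 kHz.
Distinct values: {7.3 kHz, 11.2 kHz}.

7.3 kHz, 11.2 kHz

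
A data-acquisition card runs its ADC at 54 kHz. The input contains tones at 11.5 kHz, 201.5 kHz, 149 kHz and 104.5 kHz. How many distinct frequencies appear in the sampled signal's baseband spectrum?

4

fs/2 = 27 kHz.
11.5 kHz ≤ fs/2 = 27 kHz, passes unchanged.
201.5 kHz mod fs = 39.5 kHz.
39.5 kHz > fs/2 = 27 kHz, folds to fs − 39.5 kHz = 14.5 kHz.
149 kHz mod fs = 41 kHz.
41 kHz > fs/2 = 27 kHz, folds to fs − 41 kHz = 13 kHz.
104.5 kHz mod fs = 50.5 kHz.
50.5 kHz > fs/2 = 27 kHz, folds to fs − 50.5 kHz = 3.5 kHz.
Distinct values: {3.5 kHz, 11.5 kHz, 13 kHz, 14.5 kHz} → 4.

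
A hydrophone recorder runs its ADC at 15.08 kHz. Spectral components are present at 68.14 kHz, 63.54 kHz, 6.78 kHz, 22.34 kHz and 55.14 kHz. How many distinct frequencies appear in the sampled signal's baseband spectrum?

fs/2 = 7.54 kHz.
68.14 kHz mod fs = 7.82 kHz.
7.82 kHz > fs/2 = 7.54 kHz, folds to fs − 7.82 kHz = 7.26 kHz.
63.54 kHz mod fs = 3.22 kHz.
3.22 kHz ≤ fs/2 = 7.54 kHz, appears at 3.22 kHz.
6.78 kHz ≤ fs/2 = 7.54 kHz, passes unchanged.
22.34 kHz mod fs = 7.26 kHz.
7.26 kHz ≤ fs/2 = 7.54 kHz, appears at 7.26 kHz.
55.14 kHz mod fs = 9.9 kHz.
9.9 kHz > fs/2 = 7.54 kHz, folds to fs − 9.9 kHz = 5.18 kHz.
Distinct values: {3.22 kHz, 5.18 kHz, 6.78 kHz, 7.26 kHz} → 4.

4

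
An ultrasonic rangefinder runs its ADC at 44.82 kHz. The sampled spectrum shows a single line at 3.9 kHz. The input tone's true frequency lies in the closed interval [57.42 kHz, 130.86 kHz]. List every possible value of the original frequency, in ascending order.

85.74 kHz, 93.54 kHz, 130.56 kHz

Frequencies that alias to 3.9 kHz are k·fs ± 3.9 kHz for integer k ≥ 0.
k=0: 3.9 kHz.
k=1: 40.92 kHz, 48.72 kHz.
k=2: 85.74 kHz, 93.54 kHz.
k=3: 130.56 kHz, 138.36 kHz.
k=4: 175.38 kHz, 183.18 kHz.
Within [57.42 kHz, 130.86 kHz]: 85.74 kHz, 93.54 kHz, 130.56 kHz.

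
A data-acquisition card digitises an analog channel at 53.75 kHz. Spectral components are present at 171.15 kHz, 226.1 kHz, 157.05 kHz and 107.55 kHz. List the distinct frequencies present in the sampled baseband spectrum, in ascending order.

0.05 kHz, 4.2 kHz, 9.9 kHz, 11.1 kHz

fs/2 = 26.875 kHz.
171.15 kHz mod fs = 9.9 kHz.
9.9 kHz ≤ fs/2 = 26.875 kHz, appears at 9.9 kHz.
226.1 kHz mod fs = 11.1 kHz.
11.1 kHz ≤ fs/2 = 26.875 kHz, appears at 11.1 kHz.
157.05 kHz mod fs = 49.55 kHz.
49.55 kHz > fs/2 = 26.875 kHz, folds to fs − 49.55 kHz = 4.2 kHz.
107.55 kHz mod fs = 0.05 kHz.
0.05 kHz ≤ fs/2 = 26.875 kHz, appears at 0.05 kHz.
Distinct values: {0.05 kHz, 4.2 kHz, 9.9 kHz, 11.1 kHz}.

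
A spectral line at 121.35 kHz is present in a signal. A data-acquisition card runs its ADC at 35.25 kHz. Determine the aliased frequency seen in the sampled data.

121.35 kHz mod fs = 15.6 kHz.
15.6 kHz ≤ fs/2 = 17.625 kHz, appears at 15.6 kHz.

15.6 kHz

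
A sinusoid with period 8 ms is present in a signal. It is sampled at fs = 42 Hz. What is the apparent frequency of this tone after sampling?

T = 8 ms → f = 1/T = 125 Hz.
125 Hz mod fs = 41 Hz.
41 Hz > fs/2 = 21 Hz, folds to fs − 41 Hz = 1 Hz.

1 Hz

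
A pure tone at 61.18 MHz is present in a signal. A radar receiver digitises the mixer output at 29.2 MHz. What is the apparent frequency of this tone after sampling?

61.18 MHz mod fs = 2.78 MHz.
2.78 MHz ≤ fs/2 = 14.6 MHz, appears at 2.78 MHz.

2.78 MHz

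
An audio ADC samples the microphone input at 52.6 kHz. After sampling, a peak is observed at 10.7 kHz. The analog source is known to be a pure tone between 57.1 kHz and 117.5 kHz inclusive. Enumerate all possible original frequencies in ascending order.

Frequencies that alias to 10.7 kHz are k·fs ± 10.7 kHz for integer k ≥ 0.
k=0: 10.7 kHz.
k=1: 41.9 kHz, 63.3 kHz.
k=2: 94.5 kHz, 115.9 kHz.
k=3: 147.1 kHz, 168.5 kHz.
Within [57.1 kHz, 117.5 kHz]: 63.3 kHz, 94.5 kHz, 115.9 kHz.

63.3 kHz, 94.5 kHz, 115.9 kHz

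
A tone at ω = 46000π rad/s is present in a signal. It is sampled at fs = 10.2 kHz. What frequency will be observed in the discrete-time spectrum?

ω = 46000π rad/s → f = ω/(2π) = 23000 Hz = 23 kHz.
23 kHz mod fs = 2.6 kHz.
2.6 kHz ≤ fs/2 = 5.1 kHz, appears at 2.6 kHz.

2.6 kHz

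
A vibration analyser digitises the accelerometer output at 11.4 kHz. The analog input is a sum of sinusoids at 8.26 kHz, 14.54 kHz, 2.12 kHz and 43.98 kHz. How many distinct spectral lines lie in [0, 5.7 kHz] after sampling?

3

fs/2 = 5.7 kHz.
8.26 kHz > fs/2 = 5.7 kHz, folds to fs − 8.26 kHz = 3.14 kHz.
14.54 kHz mod fs = 3.14 kHz.
3.14 kHz ≤ fs/2 = 5.7 kHz, appears at 3.14 kHz.
2.12 kHz ≤ fs/2 = 5.7 kHz, passes unchanged.
43.98 kHz mod fs = 9.78 kHz.
9.78 kHz > fs/2 = 5.7 kHz, folds to fs − 9.78 kHz = 1.62 kHz.
Distinct values: {1.62 kHz, 2.12 kHz, 3.14 kHz} → 3.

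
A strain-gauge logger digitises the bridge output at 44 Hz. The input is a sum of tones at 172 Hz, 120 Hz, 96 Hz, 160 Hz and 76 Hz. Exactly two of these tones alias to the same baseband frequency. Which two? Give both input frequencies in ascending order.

76 Hz, 120 Hz

fs/2 = 22 Hz.
172 Hz mod fs = 40 Hz.
40 Hz > fs/2 = 22 Hz, folds to fs − 40 Hz = 4 Hz.
120 Hz mod fs = 32 Hz.
32 Hz > fs/2 = 22 Hz, folds to fs − 32 Hz = 12 Hz.
96 Hz mod fs = 8 Hz.
8 Hz ≤ fs/2 = 22 Hz, appears at 8 Hz.
160 Hz mod fs = 28 Hz.
28 Hz > fs/2 = 22 Hz, folds to fs − 28 Hz = 16 Hz.
76 Hz mod fs = 32 Hz.
32 Hz > fs/2 = 22 Hz, folds to fs − 32 Hz = 12 Hz.
76 Hz and 120 Hz both map to 12 Hz.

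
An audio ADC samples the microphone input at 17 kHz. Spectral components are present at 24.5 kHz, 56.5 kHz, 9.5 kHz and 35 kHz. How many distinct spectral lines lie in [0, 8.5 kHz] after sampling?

fs/2 = 8.5 kHz.
24.5 kHz mod fs = 7.5 kHz.
7.5 kHz ≤ fs/2 = 8.5 kHz, appears at 7.5 kHz.
56.5 kHz mod fs = 5.5 kHz.
5.5 kHz ≤ fs/2 = 8.5 kHz, appears at 5.5 kHz.
9.5 kHz > fs/2 = 8.5 kHz, folds to fs − 9.5 kHz = 7.5 kHz.
35 kHz mod fs = 1 kHz.
1 kHz ≤ fs/2 = 8.5 kHz, appears at 1 kHz.
Distinct values: {1 kHz, 5.5 kHz, 7.5 kHz} → 3.

3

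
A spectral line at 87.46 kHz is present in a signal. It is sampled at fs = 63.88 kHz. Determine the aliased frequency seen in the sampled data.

87.46 kHz mod fs = 23.58 kHz.
23.58 kHz ≤ fs/2 = 31.94 kHz, appears at 23.58 kHz.

23.58 kHz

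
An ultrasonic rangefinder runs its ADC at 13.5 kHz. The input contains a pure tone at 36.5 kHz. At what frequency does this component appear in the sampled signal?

4 kHz

36.5 kHz mod fs = 9.5 kHz.
9.5 kHz > fs/2 = 6.75 kHz, folds to fs − 9.5 kHz = 4 kHz.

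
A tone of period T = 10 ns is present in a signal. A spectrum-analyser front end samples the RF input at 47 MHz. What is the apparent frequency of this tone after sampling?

6 MHz

T = 10 ns → f = 1/T = 100 MHz.
100 MHz mod fs = 6 MHz.
6 MHz ≤ fs/2 = 23.5 MHz, appears at 6 MHz.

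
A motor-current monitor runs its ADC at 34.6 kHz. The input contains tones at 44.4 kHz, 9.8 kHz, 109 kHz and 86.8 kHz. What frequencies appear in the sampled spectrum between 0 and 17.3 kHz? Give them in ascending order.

fs/2 = 17.3 kHz.
44.4 kHz mod fs = 9.8 kHz.
9.8 kHz ≤ fs/2 = 17.3 kHz, appears at 9.8 kHz.
9.8 kHz ≤ fs/2 = 17.3 kHz, passes unchanged.
109 kHz mod fs = 5.2 kHz.
5.2 kHz ≤ fs/2 = 17.3 kHz, appears at 5.2 kHz.
86.8 kHz mod fs = 17.6 kHz.
17.6 kHz > fs/2 = 17.3 kHz, folds to fs − 17.6 kHz = 17 kHz.
Distinct values: {5.2 kHz, 9.8 kHz, 17 kHz}.

5.2 kHz, 9.8 kHz, 17 kHz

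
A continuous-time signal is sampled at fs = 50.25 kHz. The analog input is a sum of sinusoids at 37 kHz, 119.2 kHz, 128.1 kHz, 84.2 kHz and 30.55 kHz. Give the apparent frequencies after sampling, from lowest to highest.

fs/2 = 25.125 kHz.
37 kHz > fs/2 = 25.125 kHz, folds to fs − 37 kHz = 13.25 kHz.
119.2 kHz mod fs = 18.7 kHz.
18.7 kHz ≤ fs/2 = 25.125 kHz, appears at 18.7 kHz.
128.1 kHz mod fs = 27.6 kHz.
27.6 kHz > fs/2 = 25.125 kHz, folds to fs − 27.6 kHz = 22.65 kHz.
84.2 kHz mod fs = 33.95 kHz.
33.95 kHz > fs/2 = 25.125 kHz, folds to fs − 33.95 kHz = 16.3 kHz.
30.55 kHz > fs/2 = 25.125 kHz, folds to fs − 30.55 kHz = 19.7 kHz.
Distinct values: {13.25 kHz, 16.3 kHz, 18.7 kHz, 19.7 kHz, 22.65 kHz}.

13.25 kHz, 16.3 kHz, 18.7 kHz, 19.7 kHz, 22.65 kHz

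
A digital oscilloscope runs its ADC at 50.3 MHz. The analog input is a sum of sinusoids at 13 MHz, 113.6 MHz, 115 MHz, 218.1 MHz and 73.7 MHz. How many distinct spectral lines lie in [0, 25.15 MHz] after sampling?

4

fs/2 = 25.15 MHz.
13 MHz ≤ fs/2 = 25.15 MHz, passes unchanged.
113.6 MHz mod fs = 13 MHz.
13 MHz ≤ fs/2 = 25.15 MHz, appears at 13 MHz.
115 MHz mod fs = 14.4 MHz.
14.4 MHz ≤ fs/2 = 25.15 MHz, appears at 14.4 MHz.
218.1 MHz mod fs = 16.9 MHz.
16.9 MHz ≤ fs/2 = 25.15 MHz, appears at 16.9 MHz.
73.7 MHz mod fs = 23.4 MHz.
23.4 MHz ≤ fs/2 = 25.15 MHz, appears at 23.4 MHz.
Distinct values: {13 MHz, 14.4 MHz, 16.9 MHz, 23.4 MHz} → 4.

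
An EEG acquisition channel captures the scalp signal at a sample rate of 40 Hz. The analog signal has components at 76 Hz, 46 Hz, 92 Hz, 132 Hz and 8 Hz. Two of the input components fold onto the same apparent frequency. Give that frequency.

fs/2 = 20 Hz.
76 Hz mod fs = 36 Hz.
36 Hz > fs/2 = 20 Hz, folds to fs − 36 Hz = 4 Hz.
46 Hz mod fs = 6 Hz.
6 Hz ≤ fs/2 = 20 Hz, appears at 6 Hz.
92 Hz mod fs = 12 Hz.
12 Hz ≤ fs/2 = 20 Hz, appears at 12 Hz.
132 Hz mod fs = 12 Hz.
12 Hz ≤ fs/2 = 20 Hz, appears at 12 Hz.
8 Hz ≤ fs/2 = 20 Hz, passes unchanged.
92 Hz and 132 Hz both map to 12 Hz.

12 Hz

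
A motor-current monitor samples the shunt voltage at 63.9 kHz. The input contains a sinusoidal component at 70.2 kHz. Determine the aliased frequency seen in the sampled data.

6.3 kHz

70.2 kHz mod fs = 6.3 kHz.
6.3 kHz ≤ fs/2 = 31.95 kHz, appears at 6.3 kHz.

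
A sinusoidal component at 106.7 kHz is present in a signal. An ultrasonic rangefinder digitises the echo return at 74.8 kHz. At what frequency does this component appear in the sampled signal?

106.7 kHz mod fs = 31.9 kHz.
31.9 kHz ≤ fs/2 = 37.4 kHz, appears at 31.9 kHz.

31.9 kHz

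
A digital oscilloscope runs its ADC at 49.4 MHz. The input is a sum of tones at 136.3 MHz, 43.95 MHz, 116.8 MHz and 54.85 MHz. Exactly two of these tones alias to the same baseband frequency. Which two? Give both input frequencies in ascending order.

43.95 MHz, 54.85 MHz

fs/2 = 24.7 MHz.
136.3 MHz mod fs = 37.5 MHz.
37.5 MHz > fs/2 = 24.7 MHz, folds to fs − 37.5 MHz = 11.9 MHz.
43.95 MHz > fs/2 = 24.7 MHz, folds to fs − 43.95 MHz = 5.45 MHz.
116.8 MHz mod fs = 18 MHz.
18 MHz ≤ fs/2 = 24.7 MHz, appears at 18 MHz.
54.85 MHz mod fs = 5.45 MHz.
5.45 MHz ≤ fs/2 = 24.7 MHz, appears at 5.45 MHz.
43.95 MHz and 54.85 MHz both map to 5.45 MHz.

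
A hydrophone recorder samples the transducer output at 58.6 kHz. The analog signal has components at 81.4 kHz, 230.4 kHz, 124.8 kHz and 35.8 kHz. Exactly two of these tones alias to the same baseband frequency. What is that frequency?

22.8 kHz

fs/2 = 29.3 kHz.
81.4 kHz mod fs = 22.8 kHz.
22.8 kHz ≤ fs/2 = 29.3 kHz, appears at 22.8 kHz.
230.4 kHz mod fs = 54.6 kHz.
54.6 kHz > fs/2 = 29.3 kHz, folds to fs − 54.6 kHz = 4 kHz.
124.8 kHz mod fs = 7.6 kHz.
7.6 kHz ≤ fs/2 = 29.3 kHz, appears at 7.6 kHz.
35.8 kHz > fs/2 = 29.3 kHz, folds to fs − 35.8 kHz = 22.8 kHz.
35.8 kHz and 81.4 kHz both map to 22.8 kHz.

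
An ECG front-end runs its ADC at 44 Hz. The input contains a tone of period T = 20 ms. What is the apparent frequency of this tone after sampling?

6 Hz

T = 20 ms → f = 1/T = 50 Hz.
50 Hz mod fs = 6 Hz.
6 Hz ≤ fs/2 = 22 Hz, appears at 6 Hz.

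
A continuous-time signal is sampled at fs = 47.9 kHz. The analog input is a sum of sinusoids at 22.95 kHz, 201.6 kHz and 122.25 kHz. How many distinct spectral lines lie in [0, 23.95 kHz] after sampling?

3

fs/2 = 23.95 kHz.
22.95 kHz ≤ fs/2 = 23.95 kHz, passes unchanged.
201.6 kHz mod fs = 10 kHz.
10 kHz ≤ fs/2 = 23.95 kHz, appears at 10 kHz.
122.25 kHz mod fs = 26.45 kHz.
26.45 kHz > fs/2 = 23.95 kHz, folds to fs − 26.45 kHz = 21.45 kHz.
Distinct values: {10 kHz, 21.45 kHz, 22.95 kHz} → 3.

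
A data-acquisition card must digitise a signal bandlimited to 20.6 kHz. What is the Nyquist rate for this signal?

Nyquist rate = 2 × 20.6 kHz = 41.2 kHz.

41.2 kHz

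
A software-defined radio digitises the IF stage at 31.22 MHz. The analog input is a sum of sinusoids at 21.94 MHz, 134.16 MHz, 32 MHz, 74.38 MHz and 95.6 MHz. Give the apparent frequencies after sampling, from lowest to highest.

0.78 MHz, 1.94 MHz, 9.28 MHz, 11.94 MHz

fs/2 = 15.61 MHz.
21.94 MHz > fs/2 = 15.61 MHz, folds to fs − 21.94 MHz = 9.28 MHz.
134.16 MHz mod fs = 9.28 MHz.
9.28 MHz ≤ fs/2 = 15.61 MHz, appears at 9.28 MHz.
32 MHz mod fs = 0.78 MHz.
0.78 MHz ≤ fs/2 = 15.61 MHz, appears at 0.78 MHz.
74.38 MHz mod fs = 11.94 MHz.
11.94 MHz ≤ fs/2 = 15.61 MHz, appears at 11.94 MHz.
95.6 MHz mod fs = 1.94 MHz.
1.94 MHz ≤ fs/2 = 15.61 MHz, appears at 1.94 MHz.
Distinct values: {0.78 MHz, 1.94 MHz, 9.28 MHz, 11.94 MHz}.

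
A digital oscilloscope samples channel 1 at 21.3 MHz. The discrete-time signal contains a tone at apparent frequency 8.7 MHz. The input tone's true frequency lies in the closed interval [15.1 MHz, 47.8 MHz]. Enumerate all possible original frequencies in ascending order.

Frequencies that alias to 8.7 MHz are k·fs ± 8.7 MHz for integer k ≥ 0.
k=0: 8.7 MHz.
k=1: 12.6 MHz, 30 MHz.
k=2: 33.9 MHz, 51.3 MHz.
k=3: 55.2 MHz, 72.6 MHz.
Within [15.1 MHz, 47.8 MHz]: 30 MHz, 33.9 MHz.

30 MHz, 33.9 MHz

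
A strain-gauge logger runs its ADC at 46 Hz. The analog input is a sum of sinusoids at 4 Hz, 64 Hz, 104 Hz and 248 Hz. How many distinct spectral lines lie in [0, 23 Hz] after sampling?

3

fs/2 = 23 Hz.
4 Hz ≤ fs/2 = 23 Hz, passes unchanged.
64 Hz mod fs = 18 Hz.
18 Hz ≤ fs/2 = 23 Hz, appears at 18 Hz.
104 Hz mod fs = 12 Hz.
12 Hz ≤ fs/2 = 23 Hz, appears at 12 Hz.
248 Hz mod fs = 18 Hz.
18 Hz ≤ fs/2 = 23 Hz, appears at 18 Hz.
Distinct values: {4 Hz, 12 Hz, 18 Hz} → 3.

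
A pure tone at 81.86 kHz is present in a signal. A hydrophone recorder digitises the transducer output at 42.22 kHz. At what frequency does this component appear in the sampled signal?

81.86 kHz mod fs = 39.64 kHz.
39.64 kHz > fs/2 = 21.11 kHz, folds to fs − 39.64 kHz = 2.58 kHz.

2.58 kHz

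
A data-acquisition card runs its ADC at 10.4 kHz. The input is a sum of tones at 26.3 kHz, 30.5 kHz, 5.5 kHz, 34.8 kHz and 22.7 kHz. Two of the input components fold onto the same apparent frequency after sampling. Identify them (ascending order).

fs/2 = 5.2 kHz.
26.3 kHz mod fs = 5.5 kHz.
5.5 kHz > fs/2 = 5.2 kHz, folds to fs − 5.5 kHz = 4.9 kHz.
30.5 kHz mod fs = 9.7 kHz.
9.7 kHz > fs/2 = 5.2 kHz, folds to fs − 9.7 kHz = 0.7 kHz.
5.5 kHz > fs/2 = 5.2 kHz, folds to fs − 5.5 kHz = 4.9 kHz.
34.8 kHz mod fs = 3.6 kHz.
3.6 kHz ≤ fs/2 = 5.2 kHz, appears at 3.6 kHz.
22.7 kHz mod fs = 1.9 kHz.
1.9 kHz ≤ fs/2 = 5.2 kHz, appears at 1.9 kHz.
5.5 kHz and 26.3 kHz both map to 4.9 kHz.

5.5 kHz, 26.3 kHz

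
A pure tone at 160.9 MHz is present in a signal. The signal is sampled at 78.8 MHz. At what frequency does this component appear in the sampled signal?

3.3 MHz

160.9 MHz mod fs = 3.3 MHz.
3.3 MHz ≤ fs/2 = 39.4 MHz, appears at 3.3 MHz.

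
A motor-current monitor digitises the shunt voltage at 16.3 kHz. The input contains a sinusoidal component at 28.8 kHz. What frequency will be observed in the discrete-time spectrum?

28.8 kHz mod fs = 12.5 kHz.
12.5 kHz > fs/2 = 8.15 kHz, folds to fs − 12.5 kHz = 3.8 kHz.

3.8 kHz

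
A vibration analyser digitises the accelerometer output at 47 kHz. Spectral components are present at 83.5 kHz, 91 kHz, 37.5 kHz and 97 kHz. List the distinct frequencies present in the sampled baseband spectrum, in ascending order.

3 kHz, 9.5 kHz, 10.5 kHz

fs/2 = 23.5 kHz.
83.5 kHz mod fs = 36.5 kHz.
36.5 kHz > fs/2 = 23.5 kHz, folds to fs − 36.5 kHz = 10.5 kHz.
91 kHz mod fs = 44 kHz.
44 kHz > fs/2 = 23.5 kHz, folds to fs − 44 kHz = 3 kHz.
37.5 kHz > fs/2 = 23.5 kHz, folds to fs − 37.5 kHz = 9.5 kHz.
97 kHz mod fs = 3 kHz.
3 kHz ≤ fs/2 = 23.5 kHz, appears at 3 kHz.
Distinct values: {3 kHz, 9.5 kHz, 10.5 kHz}.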